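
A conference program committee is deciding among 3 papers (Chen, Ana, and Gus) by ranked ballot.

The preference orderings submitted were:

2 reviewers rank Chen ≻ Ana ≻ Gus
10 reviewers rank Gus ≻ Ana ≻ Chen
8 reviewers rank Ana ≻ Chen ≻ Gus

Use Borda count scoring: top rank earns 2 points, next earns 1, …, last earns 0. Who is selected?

Borda scores:
  Chen: 2·2 + 10·0 + 8·1 = 12
  Ana: 2·1 + 10·1 + 8·2 = 28
  Gus: 2·0 + 10·2 + 8·0 = 20
Ana has the highest total.

Ana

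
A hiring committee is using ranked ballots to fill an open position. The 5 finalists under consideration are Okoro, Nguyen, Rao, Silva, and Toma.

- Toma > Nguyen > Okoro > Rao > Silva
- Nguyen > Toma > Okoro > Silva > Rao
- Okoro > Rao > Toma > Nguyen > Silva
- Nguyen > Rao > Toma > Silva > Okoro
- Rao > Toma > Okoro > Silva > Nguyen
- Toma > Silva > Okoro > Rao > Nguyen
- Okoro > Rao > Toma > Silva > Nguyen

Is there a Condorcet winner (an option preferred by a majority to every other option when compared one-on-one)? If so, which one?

Head-to-head results (7 voters total):
Okoro vs Nguyen: Okoro wins 4–3.
Okoro vs Rao: Okoro wins 5–2.
Okoro vs Silva: Okoro wins 5–2.
Okoro vs Toma: Toma wins 5–2.
Nguyen vs Rao: Rao wins 4–3.
Nguyen vs Silva: Nguyen wins 4–3.
Nguyen vs Toma: Toma wins 5–2.
Rao vs Silva: Rao wins 5–2.
Rao vs Toma: Rao wins 4–3.
Silva vs Toma: Toma wins 7–0.
No candidate beats all others: Okoro beats Rao beats Toma beats Okoro, a majority cycle.

No Condorcet winner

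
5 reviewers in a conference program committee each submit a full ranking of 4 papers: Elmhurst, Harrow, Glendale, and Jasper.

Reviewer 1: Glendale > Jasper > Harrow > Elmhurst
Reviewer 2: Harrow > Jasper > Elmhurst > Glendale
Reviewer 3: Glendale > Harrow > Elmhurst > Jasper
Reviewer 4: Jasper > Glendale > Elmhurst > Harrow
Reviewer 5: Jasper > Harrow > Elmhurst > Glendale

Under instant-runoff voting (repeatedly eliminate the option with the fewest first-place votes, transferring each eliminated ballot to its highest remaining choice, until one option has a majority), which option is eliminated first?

Elmhurst

Round 1: Glendale 2, Jasper 2, Harrow 1, Elmhurst 0. Elmhurst has the fewest and is eliminated.
Round 2: Glendale 2, Jasper 2, Harrow 1. Harrow has the fewest and is eliminated.
Round 3: Jasper 3, Glendale 2. Jasper has a majority.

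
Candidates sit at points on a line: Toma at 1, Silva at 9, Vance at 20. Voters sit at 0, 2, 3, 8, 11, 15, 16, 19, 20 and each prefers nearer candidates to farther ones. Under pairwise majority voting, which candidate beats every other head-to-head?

Silva

With single-peaked preferences on a line, the Condorcet winner is the candidate closest to the median voter.
The median voter (position 11) is closest to Silva at 9.
Check: Silva vs Toma — voters closer to Silva: 6 of 9.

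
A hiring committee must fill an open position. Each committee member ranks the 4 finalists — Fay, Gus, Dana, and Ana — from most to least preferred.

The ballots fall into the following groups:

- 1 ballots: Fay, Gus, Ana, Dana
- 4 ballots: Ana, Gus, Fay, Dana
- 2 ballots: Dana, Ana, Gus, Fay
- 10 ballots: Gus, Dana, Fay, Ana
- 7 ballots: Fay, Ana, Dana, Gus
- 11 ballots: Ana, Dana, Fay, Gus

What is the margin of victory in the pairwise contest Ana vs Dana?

11

Ballots ranking Ana above Dana: 1+4+7+11 = 23.
Ballots ranking Dana above Ana: 2+10 = 12.
Ana wins 23–12, a margin of 11.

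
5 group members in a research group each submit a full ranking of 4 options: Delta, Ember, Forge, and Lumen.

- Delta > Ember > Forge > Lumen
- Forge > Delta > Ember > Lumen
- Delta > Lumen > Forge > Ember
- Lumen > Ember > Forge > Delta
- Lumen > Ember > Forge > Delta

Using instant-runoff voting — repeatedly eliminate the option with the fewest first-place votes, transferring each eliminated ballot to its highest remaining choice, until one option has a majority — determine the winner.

Delta

Round 1: Delta 2, Lumen 2, Forge 1, Ember 0. Ember has the fewest and is eliminated.
Round 2: Delta 2, Lumen 2, Forge 1. Forge has the fewest and is eliminated.
Round 3: Delta 3, Lumen 2. Delta has a majority.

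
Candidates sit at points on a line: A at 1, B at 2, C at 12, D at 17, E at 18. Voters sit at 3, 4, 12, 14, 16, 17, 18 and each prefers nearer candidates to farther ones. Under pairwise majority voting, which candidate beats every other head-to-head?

With single-peaked preferences on a line, the Condorcet winner is the candidate closest to the median voter.
The median voter (position 14) is closest to C at 12.
Check: C vs E — voters closer to C: 4 of 7.

C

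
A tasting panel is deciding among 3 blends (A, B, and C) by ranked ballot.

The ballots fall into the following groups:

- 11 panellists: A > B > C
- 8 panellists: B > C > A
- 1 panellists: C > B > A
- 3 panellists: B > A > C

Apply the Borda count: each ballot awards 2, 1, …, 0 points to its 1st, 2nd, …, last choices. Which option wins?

Borda scores:
  A: 11·2 + 8·0 + 0 + 3·1 = 25
  B: 11·1 + 8·2 + 1 + 3·2 = 34
  C: 11·0 + 8·1 + 2 + 3·0 = 10
B has the highest total.

B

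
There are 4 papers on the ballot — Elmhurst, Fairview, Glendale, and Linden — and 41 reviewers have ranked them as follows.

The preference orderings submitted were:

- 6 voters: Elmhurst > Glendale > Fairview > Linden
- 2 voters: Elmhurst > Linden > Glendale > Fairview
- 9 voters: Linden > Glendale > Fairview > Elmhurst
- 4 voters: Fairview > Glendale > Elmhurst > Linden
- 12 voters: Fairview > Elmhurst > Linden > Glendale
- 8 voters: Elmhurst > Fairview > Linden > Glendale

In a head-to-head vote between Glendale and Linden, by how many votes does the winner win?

Ballots ranking Glendale above Linden: 6+4 = 10.
Ballots ranking Linden above Glendale: 2+9+12+8 = 31.
Linden wins 31–10, a margin of 21.

21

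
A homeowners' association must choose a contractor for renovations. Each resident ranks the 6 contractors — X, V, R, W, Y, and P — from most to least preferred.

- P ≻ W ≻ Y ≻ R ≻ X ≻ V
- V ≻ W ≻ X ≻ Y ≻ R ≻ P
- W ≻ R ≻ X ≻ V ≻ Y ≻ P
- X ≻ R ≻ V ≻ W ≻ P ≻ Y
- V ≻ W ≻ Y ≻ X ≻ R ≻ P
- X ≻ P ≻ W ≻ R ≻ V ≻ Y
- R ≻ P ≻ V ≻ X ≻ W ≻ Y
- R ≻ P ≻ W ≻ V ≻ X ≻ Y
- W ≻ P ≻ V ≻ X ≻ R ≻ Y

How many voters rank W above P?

Ballots ranking W above P: 5.
Ballots ranking P above W: 4.
So 5 of 9 voters prefer W to P.

5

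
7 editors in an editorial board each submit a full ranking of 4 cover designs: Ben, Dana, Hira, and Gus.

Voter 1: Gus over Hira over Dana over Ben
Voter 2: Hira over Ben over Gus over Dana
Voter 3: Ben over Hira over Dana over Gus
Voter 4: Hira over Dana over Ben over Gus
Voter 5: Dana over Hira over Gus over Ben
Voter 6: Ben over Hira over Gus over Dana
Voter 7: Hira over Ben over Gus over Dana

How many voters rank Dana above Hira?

Ballots ranking Dana above Hira: 1.
Ballots ranking Hira above Dana: 6.
So 1 of 7 voters prefer Dana to Hira.

1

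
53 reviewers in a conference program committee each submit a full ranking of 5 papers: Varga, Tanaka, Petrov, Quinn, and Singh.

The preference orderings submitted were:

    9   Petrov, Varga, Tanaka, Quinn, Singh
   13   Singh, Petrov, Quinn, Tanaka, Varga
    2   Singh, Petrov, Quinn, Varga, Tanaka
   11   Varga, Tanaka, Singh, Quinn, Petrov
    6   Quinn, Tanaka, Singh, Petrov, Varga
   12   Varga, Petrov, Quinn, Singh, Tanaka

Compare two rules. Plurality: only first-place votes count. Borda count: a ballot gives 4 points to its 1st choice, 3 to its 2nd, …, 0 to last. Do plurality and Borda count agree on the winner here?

Plurality first-place counts: Varga 23, Tanaka 0, Petrov 9, Quinn 6, Singh 15 → Varga.
Borda totals: Varga 121, Tanaka 82, Petrov 123, Quinn 98, Singh 106 → Petrov.
The two rules disagree: plurality picks Varga, Borda picks Petrov.

No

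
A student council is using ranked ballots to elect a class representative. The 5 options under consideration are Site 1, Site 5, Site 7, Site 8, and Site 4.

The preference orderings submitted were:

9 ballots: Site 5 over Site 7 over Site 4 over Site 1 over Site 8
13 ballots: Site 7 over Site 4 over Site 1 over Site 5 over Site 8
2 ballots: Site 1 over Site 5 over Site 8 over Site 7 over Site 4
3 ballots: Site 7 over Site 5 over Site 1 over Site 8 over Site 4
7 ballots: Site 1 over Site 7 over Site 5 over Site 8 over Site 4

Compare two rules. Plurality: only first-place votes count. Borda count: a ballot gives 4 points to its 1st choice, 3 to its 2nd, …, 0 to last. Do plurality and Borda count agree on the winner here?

Plurality first-place counts: Site 1 9, Site 5 9, Site 7 16, Site 8 0, Site 4 0 → Site 7.
Borda totals: Site 1 77, Site 5 78, Site 7 114, Site 8 14, Site 4 57 → Site 7.
The two rules agree on Site 7.

Yes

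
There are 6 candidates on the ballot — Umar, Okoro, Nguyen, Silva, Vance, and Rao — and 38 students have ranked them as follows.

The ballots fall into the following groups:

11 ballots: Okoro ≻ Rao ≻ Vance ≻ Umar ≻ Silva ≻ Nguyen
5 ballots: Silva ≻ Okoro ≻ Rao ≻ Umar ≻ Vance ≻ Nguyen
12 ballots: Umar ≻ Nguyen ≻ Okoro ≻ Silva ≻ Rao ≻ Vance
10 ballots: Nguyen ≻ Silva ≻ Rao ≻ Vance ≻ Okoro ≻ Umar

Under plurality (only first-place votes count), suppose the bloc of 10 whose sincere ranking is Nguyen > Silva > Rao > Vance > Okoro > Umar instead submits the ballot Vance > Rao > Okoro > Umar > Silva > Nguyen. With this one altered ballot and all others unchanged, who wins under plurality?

First-place totals with the altered ballot: Umar 12, Okoro 11, Nguyen 0, Silva 5, Vance 10, Rao 0.
The winner is unchanged: still Umar.

Umar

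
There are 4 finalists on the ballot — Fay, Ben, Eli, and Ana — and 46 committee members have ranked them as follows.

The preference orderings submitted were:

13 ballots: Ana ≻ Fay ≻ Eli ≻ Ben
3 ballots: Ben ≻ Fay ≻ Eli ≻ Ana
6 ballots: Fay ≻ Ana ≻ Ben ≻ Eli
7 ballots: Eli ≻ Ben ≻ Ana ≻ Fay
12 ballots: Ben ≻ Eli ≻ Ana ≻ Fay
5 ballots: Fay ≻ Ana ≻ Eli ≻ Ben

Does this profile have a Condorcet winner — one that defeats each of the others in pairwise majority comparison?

Head-to-head results (46 voters total):
Fay vs Ben: Fay wins 24–22.
Fay vs Eli: Fay wins 27–19.
Fay vs Ana: Ana wins 32–14.
Ben vs Eli: Eli wins 25–21.
Ben vs Ana: Ana wins 24–22.
Eli vs Ana: Ana wins 24–22.
Ana beats each rival — Fay (32–14), Ben (24–22), Eli (24–22) — so Ana is the Condorcet winner.

Yes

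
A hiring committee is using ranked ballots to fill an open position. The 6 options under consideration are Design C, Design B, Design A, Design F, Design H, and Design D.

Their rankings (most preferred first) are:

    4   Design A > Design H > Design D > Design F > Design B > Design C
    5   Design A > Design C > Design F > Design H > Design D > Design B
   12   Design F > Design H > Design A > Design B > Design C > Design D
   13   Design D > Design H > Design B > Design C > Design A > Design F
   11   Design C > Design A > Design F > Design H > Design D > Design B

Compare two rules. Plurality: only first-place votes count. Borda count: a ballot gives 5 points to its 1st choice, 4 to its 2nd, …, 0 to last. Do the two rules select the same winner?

No

Plurality first-place counts: Design C 11, Design B 0, Design A 9, Design F 12, Design H 0, Design D 13 → Design D.
Borda totals: Design C 113, Design B 67, Design A 138, Design F 116, Design H 148, Design D 93 → Design H.
The two rules disagree: plurality picks Design D, Borda picks Design H.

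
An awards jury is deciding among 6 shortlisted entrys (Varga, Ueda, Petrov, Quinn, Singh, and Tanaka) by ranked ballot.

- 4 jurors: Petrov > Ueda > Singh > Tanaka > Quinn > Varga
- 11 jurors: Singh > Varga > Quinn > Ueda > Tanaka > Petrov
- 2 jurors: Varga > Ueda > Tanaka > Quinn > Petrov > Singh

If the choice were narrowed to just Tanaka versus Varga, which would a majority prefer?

Ballots ranking Tanaka above Varga: 4.
Ballots ranking Varga above Tanaka: 11+2 = 13.
Varga wins the head-to-head, 13–4.

Varga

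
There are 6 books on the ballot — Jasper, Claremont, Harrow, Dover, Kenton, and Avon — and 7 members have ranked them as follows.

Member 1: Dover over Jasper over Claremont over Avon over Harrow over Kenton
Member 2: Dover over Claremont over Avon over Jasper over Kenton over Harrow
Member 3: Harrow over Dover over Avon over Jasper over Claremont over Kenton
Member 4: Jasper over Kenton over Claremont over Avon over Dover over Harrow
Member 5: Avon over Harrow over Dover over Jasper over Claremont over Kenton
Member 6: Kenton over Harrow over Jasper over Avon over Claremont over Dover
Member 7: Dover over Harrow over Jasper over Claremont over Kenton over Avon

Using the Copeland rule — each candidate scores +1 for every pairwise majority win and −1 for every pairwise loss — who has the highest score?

Pairwise results:
  Jasper vs Claremont: Jasper wins 6–1.
  Jasper vs Harrow: Harrow wins 4–3.
  Jasper vs Dover: Dover wins 5–2.
  Jasper vs Kenton: Jasper wins 6–1.
  Jasper vs Avon: Jasper wins 4–3.
  Claremont vs Harrow: Harrow wins 4–3.
  Claremont vs Dover: Dover wins 5–2.
  Claremont vs Kenton: Claremont wins 5–2.
  Claremont vs Avon: Claremont wins 4–3.
  Harrow vs Dover: Dover wins 4–3.
  Harrow vs Kenton: Harrow wins 4–3.
  Harrow vs Avon: Avon wins 4–3.
  Dover vs Kenton: Dover wins 5–2.
  Dover vs Avon: Dover wins 4–3.
  Kenton vs Avon: Avon wins 4–3.
Copeland scores (wins − losses):
  Jasper: 3 − 2 = 1
  Claremont: 2 − 3 = -1
  Harrow: 3 − 2 = 1
  Dover: 5 − 0 = 5
  Kenton: 0 − 5 = -5
  Avon: 2 − 3 = -1
Dover has the best Copeland score.

Dover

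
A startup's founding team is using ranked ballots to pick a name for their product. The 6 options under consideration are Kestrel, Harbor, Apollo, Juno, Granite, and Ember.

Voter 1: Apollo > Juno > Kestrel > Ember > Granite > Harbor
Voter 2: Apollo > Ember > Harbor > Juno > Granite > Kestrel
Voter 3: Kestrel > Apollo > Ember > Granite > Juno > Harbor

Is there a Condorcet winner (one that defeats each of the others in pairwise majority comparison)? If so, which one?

Apollo

Head-to-head results (3 voters total):
Kestrel vs Harbor: Kestrel wins 2–1.
Kestrel vs Apollo: Apollo wins 2–1.
Kestrel vs Juno: Juno wins 2–1.
Kestrel vs Granite: Kestrel wins 2–1.
Kestrel vs Ember: Kestrel wins 2–1.
Harbor vs Apollo: Apollo wins 3–0.
Harbor vs Juno: Juno wins 2–1.
Harbor vs Granite: Granite wins 2–1.
Harbor vs Ember: Ember wins 3–0.
Apollo vs Juno: Apollo wins 3–0.
Apollo vs Granite: Apollo wins 3–0.
Apollo vs Ember: Apollo wins 3–0.
Juno vs Granite: Juno wins 2–1.
Juno vs Ember: Ember wins 2–1.
Granite vs Ember: Ember wins 3–0.
Apollo beats each rival — Kestrel (2–1), Harbor (3–0), Juno (3–0), Granite (3–0), Ember (3–0) — so Apollo is the Condorcet winner.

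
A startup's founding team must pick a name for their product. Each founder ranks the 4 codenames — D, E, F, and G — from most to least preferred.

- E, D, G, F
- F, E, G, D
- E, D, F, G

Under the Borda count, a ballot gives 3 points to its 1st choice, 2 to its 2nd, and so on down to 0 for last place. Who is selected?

Borda scores:
  D: 2 + 0 + 2 = 4
  E: 3 + 2 + 3 = 8
  F: 0 + 3 + 1 = 4
  G: 1 + 1 + 0 = 2
E has the highest total.

E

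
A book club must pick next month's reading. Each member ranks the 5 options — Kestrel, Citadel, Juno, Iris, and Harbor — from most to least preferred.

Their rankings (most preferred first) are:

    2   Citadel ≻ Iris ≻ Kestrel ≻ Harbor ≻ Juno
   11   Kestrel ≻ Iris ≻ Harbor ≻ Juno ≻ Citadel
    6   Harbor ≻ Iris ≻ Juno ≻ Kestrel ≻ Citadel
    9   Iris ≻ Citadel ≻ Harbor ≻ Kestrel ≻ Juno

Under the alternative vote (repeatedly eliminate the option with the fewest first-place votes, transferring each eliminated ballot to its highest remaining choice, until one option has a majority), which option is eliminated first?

Round 1: Kestrel 11, Iris 9, Harbor 6, Citadel 2, Juno 0. Juno has the fewest and is eliminated.
Round 2: Kestrel 11, Iris 9, Harbor 6, Citadel 2. Citadel has the fewest and is eliminated.
Round 3: Kestrel 11, Iris 11, Harbor 6. Harbor has the fewest and is eliminated.
Round 4: Iris 17, Kestrel 11. Iris has a majority.

Juno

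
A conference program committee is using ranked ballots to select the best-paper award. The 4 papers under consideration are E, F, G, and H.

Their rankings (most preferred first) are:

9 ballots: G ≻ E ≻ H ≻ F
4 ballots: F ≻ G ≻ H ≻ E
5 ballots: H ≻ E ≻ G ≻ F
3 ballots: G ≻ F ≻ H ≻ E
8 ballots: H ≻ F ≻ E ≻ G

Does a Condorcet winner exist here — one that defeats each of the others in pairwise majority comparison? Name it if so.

G

Head-to-head results (29 voters total):
E vs F: F wins 15–14.
E vs G: G wins 16–13.
E vs H: H wins 20–9.
F vs G: G wins 17–12.
F vs H: H wins 22–7.
G vs H: G wins 16–13.
G beats each rival — E (16–13), F (17–12), H (16–13) — so G is the Condorcet winner.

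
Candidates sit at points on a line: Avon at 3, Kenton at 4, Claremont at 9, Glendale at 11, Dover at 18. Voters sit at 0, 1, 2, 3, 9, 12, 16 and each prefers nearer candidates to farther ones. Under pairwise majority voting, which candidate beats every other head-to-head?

With single-peaked preferences on a line, the Condorcet winner is the candidate closest to the median voter.
The median voter (position 3) is closest to Avon at 3.
Check: Avon vs Dover — voters closer to Avon: 5 of 7.

Avon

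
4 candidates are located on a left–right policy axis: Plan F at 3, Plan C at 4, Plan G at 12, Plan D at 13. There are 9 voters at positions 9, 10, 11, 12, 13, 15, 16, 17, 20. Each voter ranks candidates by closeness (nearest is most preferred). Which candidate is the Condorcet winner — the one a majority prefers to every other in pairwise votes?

Plan D

With single-peaked preferences on a line, the Condorcet winner is the candidate closest to the median voter.
The median voter (position 13) is closest to Plan D at 13.
Check: Plan D vs Plan C — voters closer to Plan D: 9 of 9.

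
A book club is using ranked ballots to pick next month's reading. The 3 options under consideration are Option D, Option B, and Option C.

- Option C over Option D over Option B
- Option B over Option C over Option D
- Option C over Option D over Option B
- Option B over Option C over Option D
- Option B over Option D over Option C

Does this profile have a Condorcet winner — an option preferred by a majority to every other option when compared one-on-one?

Head-to-head results (5 voters total):
Option D vs Option B: Option B wins 3–2.
Option D vs Option C: Option C wins 4–1.
Option B vs Option C: Option B wins 3–2.
Option B beats each rival — Option D (3–2), Option C (3–2) — so Option B is the Condorcet winner.

Yes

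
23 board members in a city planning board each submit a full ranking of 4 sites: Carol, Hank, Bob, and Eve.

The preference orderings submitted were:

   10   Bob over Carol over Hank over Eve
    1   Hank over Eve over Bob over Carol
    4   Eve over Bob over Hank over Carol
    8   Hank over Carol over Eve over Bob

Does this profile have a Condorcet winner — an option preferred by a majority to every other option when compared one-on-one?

No

Head-to-head results (23 voters total):
Carol vs Hank: Hank wins 13–10.
Carol vs Bob: Bob wins 15–8.
Carol vs Eve: Carol wins 18–5.
Hank vs Bob: Bob wins 14–9.
Hank vs Eve: Hank wins 19–4.
Bob vs Eve: Eve wins 13–10.
No candidate beats all others: Carol beats Eve beats Bob beats Carol, a majority cycle.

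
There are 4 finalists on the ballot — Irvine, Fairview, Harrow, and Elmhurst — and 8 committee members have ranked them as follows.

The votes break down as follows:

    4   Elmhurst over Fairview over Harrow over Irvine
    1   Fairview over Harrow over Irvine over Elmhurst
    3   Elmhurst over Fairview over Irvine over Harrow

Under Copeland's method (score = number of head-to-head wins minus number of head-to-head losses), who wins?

Elmhurst

Pairwise results:
  Irvine vs Fairview: Fairview wins 8–0.
  Irvine vs Harrow: Harrow wins 5–3.
  Irvine vs Elmhurst: Elmhurst wins 7–1.
  Fairview vs Harrow: Fairview wins 8–0.
  Fairview vs Elmhurst: Elmhurst wins 7–1.
  Harrow vs Elmhurst: Elmhurst wins 7–1.
Copeland scores (wins − losses):
  Irvine: 0 − 3 = -3
  Fairview: 2 − 1 = 1
  Harrow: 1 − 2 = -1
  Elmhurst: 3 − 0 = 3
Elmhurst has the best Copeland score.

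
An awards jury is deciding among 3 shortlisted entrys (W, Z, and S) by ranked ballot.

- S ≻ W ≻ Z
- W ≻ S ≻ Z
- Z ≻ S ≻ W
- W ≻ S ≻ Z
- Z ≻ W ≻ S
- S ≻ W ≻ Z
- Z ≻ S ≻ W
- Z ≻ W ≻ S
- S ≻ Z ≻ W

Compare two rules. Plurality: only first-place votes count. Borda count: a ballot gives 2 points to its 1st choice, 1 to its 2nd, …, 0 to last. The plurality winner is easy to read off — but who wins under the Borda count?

Plurality first-place counts: W 2, Z 4, S 3 → Z.
Borda totals: W 8, Z 9, S 10 → S.

S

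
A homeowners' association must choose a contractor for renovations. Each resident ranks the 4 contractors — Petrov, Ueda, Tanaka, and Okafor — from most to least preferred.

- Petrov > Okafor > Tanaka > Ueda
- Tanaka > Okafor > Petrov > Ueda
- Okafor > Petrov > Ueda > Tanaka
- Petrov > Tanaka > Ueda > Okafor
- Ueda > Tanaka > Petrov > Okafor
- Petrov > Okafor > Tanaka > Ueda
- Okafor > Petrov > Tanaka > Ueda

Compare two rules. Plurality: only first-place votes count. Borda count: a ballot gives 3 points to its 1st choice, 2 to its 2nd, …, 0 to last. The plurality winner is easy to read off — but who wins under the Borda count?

Petrov

Plurality first-place counts: Petrov 3, Ueda 1, Tanaka 1, Okafor 2 → Petrov.
Borda totals: Petrov 15, Ueda 5, Tanaka 10, Okafor 12 → Petrov.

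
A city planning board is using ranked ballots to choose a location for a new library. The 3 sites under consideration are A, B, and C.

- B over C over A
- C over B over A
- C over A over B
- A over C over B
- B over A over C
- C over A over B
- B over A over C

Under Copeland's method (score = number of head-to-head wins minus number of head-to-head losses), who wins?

C

Pairwise results:
  A vs B: B wins 4–3.
  A vs C: C wins 4–3.
  B vs C: C wins 4–3.
Copeland scores (wins − losses):
  A: 0 − 2 = -2
  B: 1 − 1 = 0
  C: 2 − 0 = 2
C has the best Copeland score.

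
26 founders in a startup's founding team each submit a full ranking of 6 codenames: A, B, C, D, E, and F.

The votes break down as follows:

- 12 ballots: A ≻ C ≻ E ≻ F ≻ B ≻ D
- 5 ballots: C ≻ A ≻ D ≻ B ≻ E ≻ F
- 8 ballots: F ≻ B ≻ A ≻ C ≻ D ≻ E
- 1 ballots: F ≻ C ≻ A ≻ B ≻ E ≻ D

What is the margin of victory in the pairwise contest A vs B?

Ballots ranking A above B: 12+5+1 = 18.
Ballots ranking B above A: 8.
A wins 18–8, a margin of 10.

10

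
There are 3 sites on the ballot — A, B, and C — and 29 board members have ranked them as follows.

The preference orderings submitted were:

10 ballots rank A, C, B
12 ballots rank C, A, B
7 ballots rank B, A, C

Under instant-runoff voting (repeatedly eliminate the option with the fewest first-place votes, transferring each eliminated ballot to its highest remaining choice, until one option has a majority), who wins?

A

Round 1: C 12, A 10, B 7. B has the fewest and is eliminated.
Round 2: A 17, C 12. A has a majority.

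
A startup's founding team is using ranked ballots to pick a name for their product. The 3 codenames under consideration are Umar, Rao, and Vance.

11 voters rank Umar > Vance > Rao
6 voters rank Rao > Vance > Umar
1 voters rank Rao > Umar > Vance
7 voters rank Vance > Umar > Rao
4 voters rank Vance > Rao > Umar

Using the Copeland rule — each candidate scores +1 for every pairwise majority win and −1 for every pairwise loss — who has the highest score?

Pairwise results:
  Umar vs Rao: Umar wins 18–11.
  Umar vs Vance: Vance wins 17–12.
  Rao vs Vance: Vance wins 22–7.
Copeland scores (wins − losses):
  Umar: 1 − 1 = 0
  Rao: 0 − 2 = -2
  Vance: 2 − 0 = 2
Vance has the best Copeland score.

Vance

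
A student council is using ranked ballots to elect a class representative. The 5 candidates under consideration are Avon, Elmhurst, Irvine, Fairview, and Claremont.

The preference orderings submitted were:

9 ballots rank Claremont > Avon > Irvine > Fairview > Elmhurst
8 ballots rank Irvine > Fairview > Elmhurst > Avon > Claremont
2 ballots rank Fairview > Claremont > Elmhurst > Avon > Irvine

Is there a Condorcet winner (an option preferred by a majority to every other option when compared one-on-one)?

No

Head-to-head results (19 voters total):
Avon vs Elmhurst: Elmhurst wins 10–9.
Avon vs Irvine: Avon wins 11–8.
Avon vs Fairview: Fairview wins 10–9.
Avon vs Claremont: Claremont wins 11–8.
Elmhurst vs Irvine: Irvine wins 17–2.
Elmhurst vs Fairview: Fairview wins 19–0.
Elmhurst vs Claremont: Claremont wins 11–8.
Irvine vs Fairview: Irvine wins 17–2.
Irvine vs Claremont: Claremont wins 11–8.
Fairview vs Claremont: Fairview wins 10–9.
No candidate beats all others: Avon beats Irvine beats Elmhurst beats Avon, a majority cycle.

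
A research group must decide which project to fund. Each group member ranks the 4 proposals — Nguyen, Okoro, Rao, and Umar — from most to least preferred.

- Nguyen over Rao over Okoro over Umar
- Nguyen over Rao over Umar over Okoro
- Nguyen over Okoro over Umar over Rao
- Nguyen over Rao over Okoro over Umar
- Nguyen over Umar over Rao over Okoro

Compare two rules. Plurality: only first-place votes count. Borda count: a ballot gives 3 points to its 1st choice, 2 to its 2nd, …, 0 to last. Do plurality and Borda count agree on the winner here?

Yes

Plurality first-place counts: Nguyen 5, Okoro 0, Rao 0, Umar 0 → Nguyen.
Borda totals: Nguyen 15, Okoro 4, Rao 7, Umar 4 → Nguyen.
The two rules agree on Nguyen.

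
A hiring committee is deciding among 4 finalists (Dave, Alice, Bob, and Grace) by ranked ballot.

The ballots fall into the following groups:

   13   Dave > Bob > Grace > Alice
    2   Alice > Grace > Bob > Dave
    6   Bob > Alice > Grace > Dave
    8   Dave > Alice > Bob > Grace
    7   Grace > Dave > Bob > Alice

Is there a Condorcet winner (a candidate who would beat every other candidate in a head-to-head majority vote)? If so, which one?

Dave

Head-to-head results (36 voters total):
Dave vs Alice: Dave wins 28–8.
Dave vs Bob: Dave wins 28–8.
Dave vs Grace: Dave wins 21–15.
Alice vs Bob: Bob wins 26–10.
Alice vs Grace: Grace wins 20–16.
Bob vs Grace: Bob wins 27–9.
Dave beats each rival — Alice (28–8), Bob (28–8), Grace (21–15) — so Dave is the Condorcet winner.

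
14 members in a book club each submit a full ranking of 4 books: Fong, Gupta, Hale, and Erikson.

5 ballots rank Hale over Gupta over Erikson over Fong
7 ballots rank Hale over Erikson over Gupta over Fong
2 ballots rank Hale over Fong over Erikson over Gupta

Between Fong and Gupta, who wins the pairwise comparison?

Ballots ranking Fong above Gupta: 2.
Ballots ranking Gupta above Fong: 5+7 = 12.
Gupta wins the head-to-head, 12–2.

Gupta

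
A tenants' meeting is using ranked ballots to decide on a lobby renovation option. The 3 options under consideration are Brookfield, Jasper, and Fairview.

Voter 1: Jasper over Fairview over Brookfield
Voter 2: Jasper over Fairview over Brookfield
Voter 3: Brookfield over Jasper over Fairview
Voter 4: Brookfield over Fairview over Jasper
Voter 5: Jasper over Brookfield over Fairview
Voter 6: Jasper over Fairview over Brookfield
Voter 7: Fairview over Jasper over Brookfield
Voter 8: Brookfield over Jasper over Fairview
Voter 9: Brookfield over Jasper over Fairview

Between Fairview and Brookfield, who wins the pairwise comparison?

Brookfield

Ballots ranking Fairview above Brookfield: 4.
Ballots ranking Brookfield above Fairview: 5.
Brookfield wins the head-to-head, 5–4.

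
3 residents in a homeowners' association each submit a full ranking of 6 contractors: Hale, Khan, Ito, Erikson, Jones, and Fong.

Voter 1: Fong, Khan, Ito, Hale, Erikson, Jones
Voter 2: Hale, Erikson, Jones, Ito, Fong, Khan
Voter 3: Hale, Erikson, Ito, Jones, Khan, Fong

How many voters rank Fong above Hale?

1

Ballots ranking Fong above Hale: 1.
Ballots ranking Hale above Fong: 2.
So 1 of 3 voters prefer Fong to Hale.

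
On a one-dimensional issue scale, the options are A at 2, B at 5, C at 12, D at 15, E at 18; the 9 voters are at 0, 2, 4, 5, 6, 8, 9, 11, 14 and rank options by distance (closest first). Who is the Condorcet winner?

B

With single-peaked preferences on a line, the Condorcet winner is the candidate closest to the median voter.
The median voter (position 6) is closest to B at 5.
Check: B vs A — voters closer to B: 7 of 9.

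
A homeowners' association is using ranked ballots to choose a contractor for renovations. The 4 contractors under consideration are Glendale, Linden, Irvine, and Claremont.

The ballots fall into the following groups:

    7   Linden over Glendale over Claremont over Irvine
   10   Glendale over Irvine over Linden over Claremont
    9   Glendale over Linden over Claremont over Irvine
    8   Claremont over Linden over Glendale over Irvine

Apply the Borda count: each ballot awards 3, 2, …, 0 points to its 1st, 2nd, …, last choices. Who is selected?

Glendale

Borda scores:
  Glendale: 7·2 + 10·3 + 9·3 + 8·1 = 79
  Linden: 7·3 + 10·1 + 9·2 + 8·2 = 65
  Irvine: 7·0 + 10·2 + 9·0 + 8·0 = 20
  Claremont: 7·1 + 10·0 + 9·1 + 8·3 = 40
Glendale has the highest total.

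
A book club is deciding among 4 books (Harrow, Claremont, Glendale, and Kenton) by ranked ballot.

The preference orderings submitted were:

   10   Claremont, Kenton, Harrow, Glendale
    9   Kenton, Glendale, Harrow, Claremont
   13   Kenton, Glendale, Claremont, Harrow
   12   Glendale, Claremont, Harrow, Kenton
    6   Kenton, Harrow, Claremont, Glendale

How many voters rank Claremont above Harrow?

Ballots ranking Claremont above Harrow: 10+13+12 = 35.
Ballots ranking Harrow above Claremont: 9+6 = 15.
So 35 of 50 voters prefer Claremont to Harrow.

35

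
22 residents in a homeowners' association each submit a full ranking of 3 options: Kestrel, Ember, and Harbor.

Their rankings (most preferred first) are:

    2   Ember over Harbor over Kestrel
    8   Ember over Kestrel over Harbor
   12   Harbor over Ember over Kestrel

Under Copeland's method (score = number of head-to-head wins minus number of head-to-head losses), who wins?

Harbor

Pairwise results:
  Kestrel vs Ember: Ember wins 22–0.
  Kestrel vs Harbor: Harbor wins 14–8.
  Ember vs Harbor: Harbor wins 12–10.
Copeland scores (wins − losses):
  Kestrel: 0 − 2 = -2
  Ember: 1 − 1 = 0
  Harbor: 2 − 0 = 2
Harbor has the best Copeland score.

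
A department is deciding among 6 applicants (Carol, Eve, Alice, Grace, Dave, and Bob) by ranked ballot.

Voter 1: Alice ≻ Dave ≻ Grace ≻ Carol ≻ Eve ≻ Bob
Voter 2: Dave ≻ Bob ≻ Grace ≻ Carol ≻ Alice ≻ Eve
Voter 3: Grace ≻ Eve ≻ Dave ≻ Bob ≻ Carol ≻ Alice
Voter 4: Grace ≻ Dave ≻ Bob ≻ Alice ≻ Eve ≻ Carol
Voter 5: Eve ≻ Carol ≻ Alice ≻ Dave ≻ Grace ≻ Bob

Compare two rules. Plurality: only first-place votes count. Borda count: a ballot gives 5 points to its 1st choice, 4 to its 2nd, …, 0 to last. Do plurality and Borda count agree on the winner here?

Plurality first-place counts: Carol 0, Eve 1, Alice 1, Grace 2, Dave 1, Bob 0 → Grace.
Borda totals: Carol 9, Eve 11, Alice 11, Grace 17, Dave 18, Bob 9 → Dave.
The two rules disagree: plurality picks Grace, Borda picks Dave.

No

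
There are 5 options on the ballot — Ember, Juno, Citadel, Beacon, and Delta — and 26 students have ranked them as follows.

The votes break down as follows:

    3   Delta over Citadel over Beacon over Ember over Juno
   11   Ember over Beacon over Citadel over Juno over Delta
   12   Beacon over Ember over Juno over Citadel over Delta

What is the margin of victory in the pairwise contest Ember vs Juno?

26

Ballots ranking Ember above Juno: 3+11+12 = 26.
Ballots ranking Juno above Ember: 0.
Ember wins 26–0, a margin of 26.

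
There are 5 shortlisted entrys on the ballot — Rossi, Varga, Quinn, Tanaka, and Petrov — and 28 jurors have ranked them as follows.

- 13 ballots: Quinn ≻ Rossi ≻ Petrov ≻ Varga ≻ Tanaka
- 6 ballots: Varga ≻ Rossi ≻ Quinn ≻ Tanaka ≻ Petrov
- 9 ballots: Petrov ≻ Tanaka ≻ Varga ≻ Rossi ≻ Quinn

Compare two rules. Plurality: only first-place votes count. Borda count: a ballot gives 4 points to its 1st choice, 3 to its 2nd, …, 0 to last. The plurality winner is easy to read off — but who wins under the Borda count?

Plurality first-place counts: Rossi 0, Varga 6, Quinn 13, Tanaka 0, Petrov 9 → Quinn.
Borda totals: Rossi 66, Varga 55, Quinn 64, Tanaka 33, Petrov 62 → Rossi.

Rossi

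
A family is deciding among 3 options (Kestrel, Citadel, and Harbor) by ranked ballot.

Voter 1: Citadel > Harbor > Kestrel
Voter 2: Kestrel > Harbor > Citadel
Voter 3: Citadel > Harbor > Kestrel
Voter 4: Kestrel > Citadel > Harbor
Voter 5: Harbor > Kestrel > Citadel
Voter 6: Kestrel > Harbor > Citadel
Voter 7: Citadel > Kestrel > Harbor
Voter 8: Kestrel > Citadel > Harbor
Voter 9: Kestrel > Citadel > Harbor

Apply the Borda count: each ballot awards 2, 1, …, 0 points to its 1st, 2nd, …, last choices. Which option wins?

Kestrel

Borda scores:
  Kestrel: 0 + 2 + 0 + 2 + 1 + 2 + 1 + 2 + 2 = 12
  Citadel: 2 + 0 + 2 + 1 + 0 + 0 + 2 + 1 + 1 = 9
  Harbor: 1 + 1 + 1 + 0 + 2 + 1 + 0 + 0 + 0 = 6
Kestrel has the highest total.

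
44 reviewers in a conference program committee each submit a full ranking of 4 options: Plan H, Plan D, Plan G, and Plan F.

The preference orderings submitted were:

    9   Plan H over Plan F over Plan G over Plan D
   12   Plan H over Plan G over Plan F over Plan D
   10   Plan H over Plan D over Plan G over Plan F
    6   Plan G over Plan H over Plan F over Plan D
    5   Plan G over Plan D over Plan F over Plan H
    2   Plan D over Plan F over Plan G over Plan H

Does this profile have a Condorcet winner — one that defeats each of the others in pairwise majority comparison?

Head-to-head results (44 voters total):
Plan H vs Plan D: Plan H wins 37–7.
Plan H vs Plan G: Plan H wins 31–13.
Plan H vs Plan F: Plan H wins 37–7.
Plan D vs Plan G: Plan G wins 32–12.
Plan D vs Plan F: Plan F wins 27–17.
Plan G vs Plan F: Plan G wins 33–11.
Plan H beats each rival — Plan D (37–7), Plan G (31–13), Plan F (37–7) — so Plan H is the Condorcet winner.

Yes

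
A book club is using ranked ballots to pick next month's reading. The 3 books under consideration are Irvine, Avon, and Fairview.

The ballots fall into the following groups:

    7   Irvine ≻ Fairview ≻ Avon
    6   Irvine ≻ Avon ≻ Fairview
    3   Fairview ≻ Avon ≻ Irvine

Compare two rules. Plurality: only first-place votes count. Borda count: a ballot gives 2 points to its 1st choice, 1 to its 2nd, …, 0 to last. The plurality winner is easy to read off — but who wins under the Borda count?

Plurality first-place counts: Irvine 13, Avon 0, Fairview 3 → Irvine.
Borda totals: Irvine 26, Avon 9, Fairview 13 → Irvine.

Irvine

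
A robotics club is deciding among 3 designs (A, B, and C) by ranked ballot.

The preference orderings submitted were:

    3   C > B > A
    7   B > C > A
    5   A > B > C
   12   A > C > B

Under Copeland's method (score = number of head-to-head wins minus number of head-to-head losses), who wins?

A

Pairwise results:
  A vs B: A wins 17–10.
  A vs C: A wins 17–10.
  B vs C: C wins 15–12.
Copeland scores (wins − losses):
  A: 2 − 0 = 2
  B: 0 − 2 = -2
  C: 1 − 1 = 0
A has the best Copeland score.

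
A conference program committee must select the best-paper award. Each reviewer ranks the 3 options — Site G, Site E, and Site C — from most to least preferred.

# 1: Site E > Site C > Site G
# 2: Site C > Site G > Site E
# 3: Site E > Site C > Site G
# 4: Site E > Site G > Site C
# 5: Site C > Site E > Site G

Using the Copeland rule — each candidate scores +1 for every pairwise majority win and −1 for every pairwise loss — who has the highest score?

Site E

Pairwise results:
  Site G vs Site E: Site E wins 4–1.
  Site G vs Site C: Site C wins 4–1.
  Site E vs Site C: Site E wins 3–2.
Copeland scores (wins − losses):
  Site G: 0 − 2 = -2
  Site E: 2 − 0 = 2
  Site C: 1 − 1 = 0
Site E has the best Copeland score.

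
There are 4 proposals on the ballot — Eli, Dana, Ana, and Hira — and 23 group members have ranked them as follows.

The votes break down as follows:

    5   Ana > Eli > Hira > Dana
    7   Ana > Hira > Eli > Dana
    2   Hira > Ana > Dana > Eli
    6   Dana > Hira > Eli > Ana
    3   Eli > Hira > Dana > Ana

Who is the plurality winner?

Ana

First-place vote totals:
  Eli: 3
  Dana: 6
  Ana: 12
  Hira: 2
Ana has the most first-place votes.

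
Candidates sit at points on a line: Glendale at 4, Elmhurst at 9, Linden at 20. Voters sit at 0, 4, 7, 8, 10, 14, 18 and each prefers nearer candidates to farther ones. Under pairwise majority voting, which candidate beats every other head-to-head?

Elmhurst

With single-peaked preferences on a line, the Condorcet winner is the candidate closest to the median voter.
The median voter (position 8) is closest to Elmhurst at 9.
Check: Elmhurst vs Linden — voters closer to Elmhurst: 6 of 7.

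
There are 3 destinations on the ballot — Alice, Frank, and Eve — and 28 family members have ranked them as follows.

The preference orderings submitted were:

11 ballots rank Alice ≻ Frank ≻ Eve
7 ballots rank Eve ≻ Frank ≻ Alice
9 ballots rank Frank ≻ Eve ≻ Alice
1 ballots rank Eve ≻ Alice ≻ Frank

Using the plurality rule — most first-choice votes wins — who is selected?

First-place vote totals:
  Alice: 11
  Frank: 9
  Eve: 8
Alice has the most first-place votes.

Alice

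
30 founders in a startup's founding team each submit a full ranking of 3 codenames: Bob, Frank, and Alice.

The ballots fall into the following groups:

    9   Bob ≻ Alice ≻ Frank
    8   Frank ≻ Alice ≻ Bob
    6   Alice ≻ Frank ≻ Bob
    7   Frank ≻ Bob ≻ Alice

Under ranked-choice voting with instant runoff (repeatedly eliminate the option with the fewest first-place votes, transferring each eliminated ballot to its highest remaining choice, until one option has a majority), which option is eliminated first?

Alice

Round 1: Frank 15, Bob 9, Alice 6. Alice has the fewest and is eliminated.
Round 2: Frank 21, Bob 9. Frank has a majority.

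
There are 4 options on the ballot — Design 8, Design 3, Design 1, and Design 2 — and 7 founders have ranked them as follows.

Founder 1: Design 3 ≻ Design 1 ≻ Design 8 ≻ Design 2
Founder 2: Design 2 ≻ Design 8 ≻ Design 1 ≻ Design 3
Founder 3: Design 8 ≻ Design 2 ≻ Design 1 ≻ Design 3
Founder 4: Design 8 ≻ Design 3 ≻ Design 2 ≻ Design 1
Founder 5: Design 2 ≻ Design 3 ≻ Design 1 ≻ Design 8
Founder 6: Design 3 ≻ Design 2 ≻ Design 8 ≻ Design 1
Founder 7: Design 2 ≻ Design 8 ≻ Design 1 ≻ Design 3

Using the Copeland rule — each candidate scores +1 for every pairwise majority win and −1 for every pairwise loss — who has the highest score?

Pairwise results:
  Design 8 vs Design 3: Design 8 wins 4–3.
  Design 8 vs Design 1: Design 8 wins 5–2.
  Design 8 vs Design 2: Design 2 wins 4–3.
  Design 3 vs Design 1: Design 3 wins 4–3.
  Design 3 vs Design 2: Design 2 wins 4–3.
  Design 1 vs Design 2: Design 2 wins 6–1.
Copeland scores (wins − losses):
  Design 8: 2 − 1 = 1
  Design 3: 1 − 2 = -1
  Design 1: 0 − 3 = -3
  Design 2: 3 − 0 = 3
Design 2 has the best Copeland score.

Design 2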